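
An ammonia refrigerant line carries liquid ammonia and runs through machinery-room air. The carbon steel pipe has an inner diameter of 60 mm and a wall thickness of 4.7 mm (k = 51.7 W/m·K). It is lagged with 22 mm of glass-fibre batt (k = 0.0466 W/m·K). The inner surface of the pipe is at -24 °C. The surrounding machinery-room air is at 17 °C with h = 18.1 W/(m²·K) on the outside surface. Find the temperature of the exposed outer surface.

Radial resistances (cylindrical: R_cond = ln(r_o/r_i)/(2πkL), R_conv = 1/(h·2πrL)):
R_carbon steel pipe wall = ln(34.7/30)/(2π×51.7×1) = 4.48×10^-4 K/W
R_glass-fibre batt = ln(56.7/34.7)/(2π×0.0466×1) = 1.677 K/W
R_outer film = 1/(h_o·2πr_oL) = 1/(18.1×2π×0.0567×1) = 0.1551 K/W
R_total = 1.833 K/W
Q = ΔT/R_total = 41/1.833
Q = 22.4 W/m
T_interface = T_inner + Q·ΣR(inner→interface) = -24 + 22.4×1.677

T ≈ 13.5 °C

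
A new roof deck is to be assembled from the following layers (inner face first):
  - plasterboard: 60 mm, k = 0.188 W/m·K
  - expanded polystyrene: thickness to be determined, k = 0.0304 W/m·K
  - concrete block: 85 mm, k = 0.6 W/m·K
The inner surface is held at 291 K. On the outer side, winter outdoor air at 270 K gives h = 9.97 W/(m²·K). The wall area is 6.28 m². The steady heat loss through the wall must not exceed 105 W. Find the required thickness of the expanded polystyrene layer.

Treating each layer as a thermal resistance in series:
R_plasterboard = L/(kA) = 0.06/(0.188×6.28) = 0.05082 K/W
R_concrete block = L/(kA) = 0.085/(0.6×6.28) = 0.02256 K/W
R_outer film = 1/(h_o·A) = 1/(9.97×6.28) = 0.01597 K/W
Sum of the known resistances R_other = 0.08935 K/W
Required total resistance R_tot = ΔT/Q_allow = 21/105 = 0.2 K/W
R_expanded polystyrene = R_tot − R_other = 0.1107 K/W
L = R·k·A = 0.1107×0.0304×6.28

L ≈ 21.1 mm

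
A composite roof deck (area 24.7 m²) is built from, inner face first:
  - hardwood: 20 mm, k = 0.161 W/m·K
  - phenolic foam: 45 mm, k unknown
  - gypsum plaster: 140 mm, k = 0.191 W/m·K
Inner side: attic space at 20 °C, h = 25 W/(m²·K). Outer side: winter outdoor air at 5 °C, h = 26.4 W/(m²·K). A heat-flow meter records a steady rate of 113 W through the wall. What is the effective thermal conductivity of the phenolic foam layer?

k ≈ 0.0192 W/(m·K)

Using the resistance-network approach (series):
R_inner film = 1/(h_i·A) = 1/(25×24.7) = 0.001619 K/W
R_hardwood = L/(kA) = 0.02/(0.161×24.7) = 0.005029 K/W
R_gypsum plaster = L/(kA) = 0.14/(0.191×24.7) = 0.02968 K/W
R_outer film = 1/(h_o·A) = 1/(26.4×24.7) = 0.001534 K/W
Sum of known resistances R_other = 0.03786 K/W
Total R = ΔT/Q = 15/113 = 0.1327 K/W
R_phenolic foam = R_total − R_other = 0.09489 K/W
k = L/(R·A) = 0.045/(0.09489×24.7)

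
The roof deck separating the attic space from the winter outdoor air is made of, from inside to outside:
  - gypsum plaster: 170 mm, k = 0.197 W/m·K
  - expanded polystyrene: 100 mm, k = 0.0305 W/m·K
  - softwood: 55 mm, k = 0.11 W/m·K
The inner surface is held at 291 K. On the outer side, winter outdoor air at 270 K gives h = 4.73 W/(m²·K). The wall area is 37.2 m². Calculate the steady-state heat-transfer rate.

Q ≈ 161 W

Treating each layer as a thermal resistance in series:
R_gypsum plaster = L/(kA) = 0.17/(0.197×37.2) = 0.0232 K/W
R_expanded polystyrene = L/(kA) = 0.1/(0.0305×37.2) = 0.08814 K/W
R_softwood = L/(kA) = 0.055/(0.11×37.2) = 0.01344 K/W
R_outer film = 1/(h_o·A) = 1/(4.73×37.2) = 0.005683 K/W
R_total = 0.1305 K/W
Q = ΔT / R_total = 21 / 0.1305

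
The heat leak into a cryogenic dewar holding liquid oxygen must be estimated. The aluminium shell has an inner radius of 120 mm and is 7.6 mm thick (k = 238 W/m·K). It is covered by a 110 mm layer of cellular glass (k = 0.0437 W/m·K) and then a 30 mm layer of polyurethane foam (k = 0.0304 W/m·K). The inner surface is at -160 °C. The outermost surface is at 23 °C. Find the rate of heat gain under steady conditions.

Each spherical layer contributes R = (1/r_i − 1/r_o)/(4πk):
R_aluminium shell = (1/0.12 − 1/0.1276)/(4π×238) = 1.66×10^-4 K/W
R_cellular glass = (1/0.1276 − 1/0.2376)/(4π×0.0437) = 6.607 K/W
R_polyurethane foam = (1/0.2376 − 1/0.2676)/(4π×0.0304) = 1.235 K/W
R_total = 7.842 K/W
Q = ΔT/R_total = 183/7.842

Q ≈ 23.3 W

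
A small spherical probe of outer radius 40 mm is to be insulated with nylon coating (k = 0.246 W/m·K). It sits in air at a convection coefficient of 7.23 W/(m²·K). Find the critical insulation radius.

r_cr ≈ 68 mm

For a sphere r_cr = 2k/h = 2×0.246/7.23
r_cr = 68 mm; since the bare radius (40 mm) is below r_cr, adding a thin layer of insulation will *increase* heat loss.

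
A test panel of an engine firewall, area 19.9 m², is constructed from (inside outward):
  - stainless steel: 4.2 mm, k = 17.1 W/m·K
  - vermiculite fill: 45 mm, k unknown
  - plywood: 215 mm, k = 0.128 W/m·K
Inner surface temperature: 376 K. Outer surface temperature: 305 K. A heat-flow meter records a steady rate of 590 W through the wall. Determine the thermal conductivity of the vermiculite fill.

Thermal resistances in series:
R_stainless steel = L/(kA) = 0.0042/(17.1×19.9) = 1.234×10^-5 K/W
R_plywood = L/(kA) = 0.215/(0.128×19.9) = 0.08441 K/W
Sum of known resistances R_other = 0.08442 K/W
Total R = ΔT/Q = 71/590 = 0.1203 K/W
R_vermiculite fill = R_total − R_other = 0.03592 K/W
k = L/(R·A) = 0.045/(0.03592×19.9)

k ≈ 0.063 W/(m·K)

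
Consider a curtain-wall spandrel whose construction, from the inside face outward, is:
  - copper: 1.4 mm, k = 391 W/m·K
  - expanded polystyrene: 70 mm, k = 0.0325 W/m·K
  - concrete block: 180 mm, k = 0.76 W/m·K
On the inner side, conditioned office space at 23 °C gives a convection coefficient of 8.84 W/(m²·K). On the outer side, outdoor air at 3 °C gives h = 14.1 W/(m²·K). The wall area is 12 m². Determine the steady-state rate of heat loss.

Q ≈ 93.2 W

Treating each layer as a thermal resistance in series:
R_inner film = 1/(h_i·A) = 1/(8.84×12) = 0.009427 K/W
R_copper = L/(kA) = 0.0014/(391×12) = 2.984×10^-7 K/W
R_expanded polystyrene = L/(kA) = 0.07/(0.0325×12) = 0.1795 K/W
R_concrete block = L/(kA) = 0.18/(0.76×12) = 0.01974 K/W
R_outer film = 1/(h_o·A) = 1/(14.1×12) = 0.00591 K/W
R_total = 0.2146 K/W
Q = ΔT / R_total = 20 / 0.2146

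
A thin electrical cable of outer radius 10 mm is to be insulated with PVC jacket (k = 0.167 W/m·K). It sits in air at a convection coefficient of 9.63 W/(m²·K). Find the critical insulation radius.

r_cr ≈ 17.3 mm

For a cylinder r_cr = k/h = 0.167/9.63
r_cr = 17.3 mm; since the bare radius (10 mm) is below r_cr, adding a thin layer of insulation will *increase* heat loss.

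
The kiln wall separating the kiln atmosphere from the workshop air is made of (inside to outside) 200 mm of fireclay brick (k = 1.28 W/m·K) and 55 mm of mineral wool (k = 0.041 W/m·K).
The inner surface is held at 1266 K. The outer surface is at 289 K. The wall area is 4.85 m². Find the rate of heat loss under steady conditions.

Series thermal resistances:
R_fireclay brick = L/(kA) = 0.2/(1.28×4.85) = 0.03222 K/W
R_mineral wool = L/(kA) = 0.055/(0.041×4.85) = 0.2766 K/W
R_total = 0.3088 K/W
Q = ΔT / R_total = 977 / 0.3088

Q ≈ 3160 W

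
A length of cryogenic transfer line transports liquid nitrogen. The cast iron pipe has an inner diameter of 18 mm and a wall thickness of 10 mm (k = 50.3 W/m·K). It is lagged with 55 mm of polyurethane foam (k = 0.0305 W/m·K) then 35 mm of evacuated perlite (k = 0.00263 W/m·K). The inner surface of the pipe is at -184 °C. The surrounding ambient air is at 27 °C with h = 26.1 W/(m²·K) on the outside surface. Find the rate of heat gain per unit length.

Treating each annulus and film as a series resistance:
R_cast iron pipe wall = ln(19/9)/(2π×50.3×1) = 0.002364 K/W
R_polyurethane foam = ln(74/19)/(2π×0.0305×1) = 7.095 K/W
R_evacuated perlite = ln(109/74)/(2π×0.00263×1) = 23.44 K/W
R_outer film = 1/(h_o·2πr_oL) = 1/(26.1×2π×0.109×1) = 0.05594 K/W
R_total = 30.59 K/W
Q = ΔT/R_total = 211/30.59

q′ ≈ 6.9 W/m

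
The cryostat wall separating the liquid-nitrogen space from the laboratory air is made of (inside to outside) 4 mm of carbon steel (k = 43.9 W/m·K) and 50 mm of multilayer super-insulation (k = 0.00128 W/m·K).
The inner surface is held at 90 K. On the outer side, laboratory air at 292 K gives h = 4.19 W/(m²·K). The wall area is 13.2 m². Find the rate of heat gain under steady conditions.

Q ≈ 67.8 W

Series thermal resistances:
R_carbon steel = L/(kA) = 0.004/(43.9×13.2) = 6.903×10^-6 K/W
R_multilayer super-insulation = L/(kA) = 0.05/(0.00128×13.2) = 2.959 K/W
R_outer film = 1/(h_o·A) = 1/(4.19×13.2) = 0.01808 K/W
R_total = 2.977 K/W
Q = ΔT / R_total = 202 / 2.977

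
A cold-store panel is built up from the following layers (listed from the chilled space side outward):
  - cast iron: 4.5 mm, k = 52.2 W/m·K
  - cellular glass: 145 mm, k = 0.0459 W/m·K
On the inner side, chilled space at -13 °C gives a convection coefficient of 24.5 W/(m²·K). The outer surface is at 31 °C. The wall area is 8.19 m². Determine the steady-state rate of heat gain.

Q ≈ 113 W

Using the resistance-network approach (series):
R_inner film = 1/(h_i·A) = 1/(24.5×8.19) = 0.004984 K/W
R_cast iron = L/(kA) = 0.0045/(52.2×8.19) = 1.053×10^-5 K/W
R_cellular glass = L/(kA) = 0.145/(0.0459×8.19) = 0.3857 K/W
R_total = 0.3907 K/W
Q = ΔT / R_total = 44 / 0.3907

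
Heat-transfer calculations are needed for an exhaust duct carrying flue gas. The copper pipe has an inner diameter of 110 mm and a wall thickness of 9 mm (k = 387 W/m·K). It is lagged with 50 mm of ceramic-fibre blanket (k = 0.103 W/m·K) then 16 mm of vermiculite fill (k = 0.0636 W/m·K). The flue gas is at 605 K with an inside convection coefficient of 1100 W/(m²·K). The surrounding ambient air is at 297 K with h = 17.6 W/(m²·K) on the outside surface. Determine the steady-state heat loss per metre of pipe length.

Treating each annulus and film as a series resistance:
R_inner film = 1/(h_i·2πr₁L) = 1/(1100×2π×0.055×1) = 0.002631 K/W
R_copper pipe wall = ln(64/55)/(2π×387×1) = 6.233×10^-5 K/W
R_ceramic-fibre blanket = ln(114/64)/(2π×0.103×1) = 0.8921 K/W
R_vermiculite fill = ln(130/114)/(2π×0.0636×1) = 0.3287 K/W
R_outer film = 1/(h_o·2πr_oL) = 1/(17.6×2π×0.13×1) = 0.06956 K/W
R_total = 1.293 K/W
Q = ΔT/R_total = 308/1.293

q′ ≈ 238 W/m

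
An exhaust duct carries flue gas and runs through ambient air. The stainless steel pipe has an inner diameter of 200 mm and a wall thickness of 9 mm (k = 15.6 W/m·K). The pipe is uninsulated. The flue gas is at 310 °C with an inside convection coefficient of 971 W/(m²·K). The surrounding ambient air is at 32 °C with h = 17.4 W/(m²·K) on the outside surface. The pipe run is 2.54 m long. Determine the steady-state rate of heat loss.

Per-layer cylindrical resistances, series-summed:
R_inner film = 1/(h_i·2πr₁L) = 1/(971×2π×0.1×2.54) = 6.453×10^-4 K/W
R_stainless steel pipe wall = ln(109/100)/(2π×15.6×2.54) = 3.461×10^-4 K/W
R_outer film = 1/(h_o·2πr_oL) = 1/(17.4×2π×0.109×2.54) = 0.03304 K/W
R_total = 0.03403 K/W
Q = ΔT/R_total = 278/0.03403

Q ≈ 8170 W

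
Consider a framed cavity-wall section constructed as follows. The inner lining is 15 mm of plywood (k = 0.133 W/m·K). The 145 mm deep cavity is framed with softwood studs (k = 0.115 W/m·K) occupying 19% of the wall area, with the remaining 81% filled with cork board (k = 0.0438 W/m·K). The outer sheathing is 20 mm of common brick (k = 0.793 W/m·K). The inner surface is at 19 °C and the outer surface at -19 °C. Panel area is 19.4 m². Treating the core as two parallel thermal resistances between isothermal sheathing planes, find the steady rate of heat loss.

Q ≈ 276 W

Sheathing layers in series; stud and cavity paths in parallel between them.
R_inner = 0.015/(0.133×19.4) = 0.005814 K/W
R_stud  = 0.145/(0.115×0.19×19.4) = 0.3421 K/W
R_cav   = 0.145/(0.0438×0.81×19.4) = 0.2107 K/W
1/R_core = 1/R_stud + 1/R_cav → R_core = 0.1304 K/W
R_outer = 0.02/(0.793×19.4) = 0.0013 K/W
R_total = 0.1375 K/W
Q = ΔT/R_total = 38/0.1375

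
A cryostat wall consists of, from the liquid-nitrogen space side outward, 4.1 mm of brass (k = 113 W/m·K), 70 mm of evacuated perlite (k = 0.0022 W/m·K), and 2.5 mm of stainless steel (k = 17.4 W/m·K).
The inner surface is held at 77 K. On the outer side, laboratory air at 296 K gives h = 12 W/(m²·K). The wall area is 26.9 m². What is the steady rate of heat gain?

Treating each layer as a thermal resistance in series:
R_brass = L/(kA) = 0.0041/(113×26.9) = 1.349×10^-6 K/W
R_evacuated perlite = L/(kA) = 0.07/(0.0022×26.9) = 1.183 K/W
R_stainless steel = L/(kA) = 0.0025/(17.4×26.9) = 5.341×10^-6 K/W
R_outer film = 1/(h_o·A) = 1/(12×26.9) = 0.003098 K/W
R_total = 1.186 K/W
Q = ΔT / R_total = 219 / 1.186

Q ≈ 185 W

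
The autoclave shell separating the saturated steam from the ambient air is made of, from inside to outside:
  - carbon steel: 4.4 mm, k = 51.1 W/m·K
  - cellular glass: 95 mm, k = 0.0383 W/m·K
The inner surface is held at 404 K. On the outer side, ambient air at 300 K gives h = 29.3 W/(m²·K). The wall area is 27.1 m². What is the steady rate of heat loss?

Q ≈ 1120 W

Model the wall as resistances in series:
R_carbon steel = L/(kA) = 0.0044/(51.1×27.1) = 3.177×10^-6 K/W
R_cellular glass = L/(kA) = 0.095/(0.0383×27.1) = 0.09153 K/W
R_outer film = 1/(h_o·A) = 1/(29.3×27.1) = 0.001259 K/W
R_total = 0.09279 K/W
Q = ΔT / R_total = 104 / 0.09279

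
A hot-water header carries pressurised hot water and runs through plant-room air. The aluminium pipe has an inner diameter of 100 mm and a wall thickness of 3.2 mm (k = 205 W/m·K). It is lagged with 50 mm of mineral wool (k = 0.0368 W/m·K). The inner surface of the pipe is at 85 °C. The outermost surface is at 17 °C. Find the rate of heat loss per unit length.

For a radial system each layer contributes R = ln(r_out/r_in)/(2πkL); films add R = 1/(hA).
R_aluminium pipe wall = ln(53.2/50)/(2π×205×1) = 4.816×10^-5 K/W
R_mineral wool = ln(103.2/53.2)/(2π×0.0368×1) = 2.866 K/W
R_total = 2.866 K/W
Q = ΔT/R_total = 68/2.866

q′ ≈ 23.7 W/m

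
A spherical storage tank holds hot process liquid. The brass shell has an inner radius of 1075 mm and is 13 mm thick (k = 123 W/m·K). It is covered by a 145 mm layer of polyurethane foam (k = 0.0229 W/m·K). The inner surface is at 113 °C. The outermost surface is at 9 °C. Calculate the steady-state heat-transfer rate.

Radial (spherical) resistances in series:
R_brass shell = (1/1.075 − 1/1.088)/(4π×123) = 7.191×10^-6 K/W
R_polyurethane foam = (1/1.088 − 1/1.233)/(4π×0.0229) = 0.3756 K/W
R_total = 0.3756 K/W
Q = ΔT/R_total = 104/0.3756

Q ≈ 277 W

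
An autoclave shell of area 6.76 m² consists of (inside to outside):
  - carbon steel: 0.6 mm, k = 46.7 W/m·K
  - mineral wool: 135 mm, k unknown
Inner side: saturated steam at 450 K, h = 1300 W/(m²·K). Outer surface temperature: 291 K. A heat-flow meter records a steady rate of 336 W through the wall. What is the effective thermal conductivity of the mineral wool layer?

k ≈ 0.0422 W/(m·K)

Model the wall as resistances in series:
R_inner film = 1/(h_i·A) = 1/(1300×6.76) = 1.138×10^-4 K/W
R_carbon steel = L/(kA) = 0.0006/(46.7×6.76) = 1.901×10^-6 K/W
Sum of known resistances R_other = 1.157×10^-4 K/W
Total R = ΔT/Q = 159/336 = 0.4732 K/W
R_mineral wool = R_total − R_other = 0.4731 K/W
k = L/(R·A) = 0.135/(0.4731×6.76)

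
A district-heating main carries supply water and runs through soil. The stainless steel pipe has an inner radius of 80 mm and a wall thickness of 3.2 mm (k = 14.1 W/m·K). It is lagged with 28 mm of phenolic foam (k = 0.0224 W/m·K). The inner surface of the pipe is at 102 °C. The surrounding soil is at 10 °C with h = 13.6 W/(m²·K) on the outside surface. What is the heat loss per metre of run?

Radial resistances (cylindrical: R_cond = ln(r_o/r_i)/(2πkL), R_conv = 1/(h·2πrL)):
R_stainless steel pipe wall = ln(83.2/80)/(2π×14.1×1) = 4.427×10^-4 K/W
R_phenolic foam = ln(111.2/83.2)/(2π×0.0224×1) = 2.061 K/W
R_outer film = 1/(h_o·2πr_oL) = 1/(13.6×2π×0.1112×1) = 0.1052 K/W
R_total = 2.167 K/W
Q = ΔT/R_total = 92/2.167

q′ ≈ 42.5 W/m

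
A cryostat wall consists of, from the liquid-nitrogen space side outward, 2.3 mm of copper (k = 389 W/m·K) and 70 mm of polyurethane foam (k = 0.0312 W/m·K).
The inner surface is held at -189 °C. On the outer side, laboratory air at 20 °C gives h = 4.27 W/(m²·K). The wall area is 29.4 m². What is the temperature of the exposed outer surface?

T ≈ 0.246 °C

Series thermal resistances:
R_copper = L/(kA) = 0.0023/(389×29.4) = 2.011×10^-7 K/W
R_polyurethane foam = L/(kA) = 0.07/(0.0312×29.4) = 0.07631 K/W
R_outer film = 1/(h_o·A) = 1/(4.27×29.4) = 0.007966 K/W
R_total = 0.08428 K/W;  Q = ΔT/R_total = 209/0.08428 = 2480 W
T_interface = T_inner + Q·ΣR(inner→interface) = -189 + 2480×0.07631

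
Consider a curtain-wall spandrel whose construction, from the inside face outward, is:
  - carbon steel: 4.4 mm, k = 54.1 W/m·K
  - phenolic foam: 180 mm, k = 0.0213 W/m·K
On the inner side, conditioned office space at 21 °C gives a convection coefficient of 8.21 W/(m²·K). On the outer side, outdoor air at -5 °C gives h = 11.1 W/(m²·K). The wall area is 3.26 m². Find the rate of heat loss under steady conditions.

Q ≈ 9.78 W

Using the resistance-network approach (series):
R_inner film = 1/(h_i·A) = 1/(8.21×3.26) = 0.03736 K/W
R_carbon steel = L/(kA) = 0.0044/(54.1×3.26) = 2.495×10^-5 K/W
R_phenolic foam = L/(kA) = 0.18/(0.0213×3.26) = 2.592 K/W
R_outer film = 1/(h_o·A) = 1/(11.1×3.26) = 0.02763 K/W
R_total = 2.657 K/W
Q = ΔT / R_total = 26 / 2.657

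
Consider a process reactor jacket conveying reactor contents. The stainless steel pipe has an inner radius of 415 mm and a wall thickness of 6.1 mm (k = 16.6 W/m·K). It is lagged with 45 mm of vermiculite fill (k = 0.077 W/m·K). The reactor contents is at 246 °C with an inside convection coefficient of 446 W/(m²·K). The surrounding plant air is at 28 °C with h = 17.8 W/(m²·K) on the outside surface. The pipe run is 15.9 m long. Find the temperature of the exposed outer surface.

T ≈ 46.2 °C

Per-layer cylindrical resistances, series-summed:
R_inner film = 1/(h_i·2πr₁L) = 1/(446×2π×0.415×15.9) = 5.408×10^-5 K/W
R_stainless steel pipe wall = ln(421.1/415)/(2π×16.6×15.9) = 8.799×10^-6 K/W
R_vermiculite fill = ln(466.1/421.1)/(2π×0.077×15.9) = 0.0132 K/W
R_outer film = 1/(h_o·2πr_oL) = 1/(17.8×2π×0.4661×15.9) = 0.001206 K/W
R_total = 0.01447 K/W
Q = ΔT/R_total = 218/0.01447
Q = 15100 W
T_interface = T_inner − Q·ΣR(inner→interface) = 246 − 15100×0.01326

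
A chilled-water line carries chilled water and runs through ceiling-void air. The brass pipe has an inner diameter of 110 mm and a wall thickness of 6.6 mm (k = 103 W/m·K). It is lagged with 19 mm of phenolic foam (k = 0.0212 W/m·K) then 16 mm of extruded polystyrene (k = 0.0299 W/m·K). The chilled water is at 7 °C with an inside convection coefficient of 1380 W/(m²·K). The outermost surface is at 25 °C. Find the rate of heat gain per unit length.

For a radial system each layer contributes R = ln(r_out/r_in)/(2πkL); films add R = 1/(hA).
R_inner film = 1/(h_i·2πr₁L) = 1/(1380×2π×0.055×1) = 0.002097 K/W
R_brass pipe wall = ln(61.6/55)/(2π×103×1) = 1.751×10^-4 K/W
R_phenolic foam = ln(80.6/61.6)/(2π×0.0212×1) = 2.018 K/W
R_extruded polystyrene = ln(96.6/80.6)/(2π×0.0299×1) = 0.9639 K/W
R_total = 2.984 K/W
Q = ΔT/R_total = 18/2.984

q′ ≈ 6.03 W/m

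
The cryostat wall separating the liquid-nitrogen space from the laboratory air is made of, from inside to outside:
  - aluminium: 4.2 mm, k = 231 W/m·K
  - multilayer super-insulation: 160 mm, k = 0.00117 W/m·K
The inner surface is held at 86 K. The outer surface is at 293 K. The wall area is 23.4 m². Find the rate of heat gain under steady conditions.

Model the wall as resistances in series:
R_aluminium = L/(kA) = 0.0042/(231×23.4) = 7.77×10^-7 K/W
R_multilayer super-insulation = L/(kA) = 0.16/(0.00117×23.4) = 5.844 K/W
R_total = 5.844 K/W
Q = ΔT / R_total = 207 / 5.844

Q ≈ 35.4 W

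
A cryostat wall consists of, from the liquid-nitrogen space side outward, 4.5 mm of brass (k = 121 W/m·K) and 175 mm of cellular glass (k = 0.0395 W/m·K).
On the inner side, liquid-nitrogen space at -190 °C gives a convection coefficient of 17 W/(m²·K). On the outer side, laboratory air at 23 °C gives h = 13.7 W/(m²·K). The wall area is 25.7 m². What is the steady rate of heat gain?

Treating each layer as a thermal resistance in series:
R_inner film = 1/(h_i·A) = 1/(17×25.7) = 0.002289 K/W
R_brass = L/(kA) = 0.0045/(121×25.7) = 1.447×10^-6 K/W
R_cellular glass = L/(kA) = 0.175/(0.0395×25.7) = 0.1724 K/W
R_outer film = 1/(h_o·A) = 1/(13.7×25.7) = 0.00284 K/W
R_total = 0.1775 K/W
Q = ΔT / R_total = 213 / 0.1775

Q ≈ 1200 W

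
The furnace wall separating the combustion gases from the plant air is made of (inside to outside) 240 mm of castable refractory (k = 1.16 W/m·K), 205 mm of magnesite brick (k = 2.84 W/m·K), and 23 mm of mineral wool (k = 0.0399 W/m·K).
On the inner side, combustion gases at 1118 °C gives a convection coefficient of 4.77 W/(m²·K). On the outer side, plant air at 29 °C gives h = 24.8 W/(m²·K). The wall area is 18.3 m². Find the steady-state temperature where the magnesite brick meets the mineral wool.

T ≈ 637 °C

Series thermal resistances:
R_inner film = 1/(h_i·A) = 1/(4.77×18.3) = 0.01146 K/W
R_castable refractory = L/(kA) = 0.24/(1.16×18.3) = 0.01131 K/W
R_magnesite brick = L/(kA) = 0.205/(2.84×18.3) = 0.003944 K/W
R_mineral wool = L/(kA) = 0.023/(0.0399×18.3) = 0.0315 K/W
R_outer film = 1/(h_o·A) = 1/(24.8×18.3) = 0.002203 K/W
R_total = 0.06041 K/W;  Q = ΔT/R_total = 1089/0.06041 = 18030 W
T_interface = T_inner − Q·ΣR(inner→interface) = 1118 − 18000×0.02671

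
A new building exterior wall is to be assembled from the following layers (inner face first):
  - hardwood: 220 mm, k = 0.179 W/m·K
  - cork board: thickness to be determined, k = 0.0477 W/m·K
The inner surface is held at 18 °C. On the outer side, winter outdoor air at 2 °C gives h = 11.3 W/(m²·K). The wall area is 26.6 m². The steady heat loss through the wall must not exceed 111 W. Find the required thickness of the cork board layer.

Treating each layer as a thermal resistance in series:
R_hardwood = L/(kA) = 0.22/(0.179×26.6) = 0.0462 K/W
R_outer film = 1/(h_o·A) = 1/(11.3×26.6) = 0.003327 K/W
Sum of the known resistances R_other = 0.04953 K/W
Required total resistance R_tot = ΔT/Q_allow = 16/111 = 0.1441 K/W
R_cork board = R_tot − R_other = 0.09461 K/W
L = R·k·A = 0.09461×0.0477×26.6

L ≈ 120 mm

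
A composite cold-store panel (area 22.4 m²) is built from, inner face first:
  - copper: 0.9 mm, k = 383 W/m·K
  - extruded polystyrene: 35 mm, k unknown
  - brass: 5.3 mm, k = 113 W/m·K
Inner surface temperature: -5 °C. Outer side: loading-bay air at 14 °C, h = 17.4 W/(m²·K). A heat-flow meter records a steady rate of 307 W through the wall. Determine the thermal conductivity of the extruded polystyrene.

k ≈ 0.0263 W/(m·K)

Thermal resistances in series:
R_copper = L/(kA) = 0.0009/(383×22.4) = 1.049×10^-7 K/W
R_brass = L/(kA) = 0.0053/(113×22.4) = 2.094×10^-6 K/W
R_outer film = 1/(h_o·A) = 1/(17.4×22.4) = 0.002566 K/W
Sum of known resistances R_other = 0.002568 K/W
Total R = ΔT/Q = 19/307 = 0.06189 K/W
R_extruded polystyrene = R_total − R_other = 0.05932 K/W
k = L/(R·A) = 0.035/(0.05932×22.4)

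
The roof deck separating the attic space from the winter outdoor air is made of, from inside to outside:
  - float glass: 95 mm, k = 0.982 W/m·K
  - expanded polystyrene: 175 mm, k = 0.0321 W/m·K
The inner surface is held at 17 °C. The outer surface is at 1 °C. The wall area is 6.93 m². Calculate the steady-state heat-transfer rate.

Q ≈ 20 W

Using the resistance-network approach (series):
R_float glass = L/(kA) = 0.095/(0.982×6.93) = 0.01396 K/W
R_expanded polystyrene = L/(kA) = 0.175/(0.0321×6.93) = 0.7867 K/W
R_total = 0.8006 K/W
Q = ΔT / R_total = 16 / 0.8006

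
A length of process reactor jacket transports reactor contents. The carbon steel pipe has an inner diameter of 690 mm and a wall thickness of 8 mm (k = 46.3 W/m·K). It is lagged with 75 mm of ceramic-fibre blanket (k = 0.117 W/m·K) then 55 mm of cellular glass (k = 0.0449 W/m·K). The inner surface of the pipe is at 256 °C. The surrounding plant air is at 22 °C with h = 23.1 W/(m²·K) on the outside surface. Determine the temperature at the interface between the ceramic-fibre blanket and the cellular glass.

T ≈ 169 °C

Cylindrical conduction, so R = ln(r₂/r₁)/(2πkL) per layer, in series:
R_carbon steel pipe wall = ln(353/345)/(2π×46.3×1) = 7.88×10^-5 K/W
R_ceramic-fibre blanket = ln(428/353)/(2π×0.117×1) = 0.2621 K/W
R_cellular glass = ln(483/428)/(2π×0.0449×1) = 0.4285 K/W
R_outer film = 1/(h_o·2πr_oL) = 1/(23.1×2π×0.483×1) = 0.01426 K/W
R_total = 0.7049 K/W
Q = ΔT/R_total = 234/0.7049
Q = 332 W/m
T_interface = T_inner − Q·ΣR(inner→interface) = 256 − 332×0.2621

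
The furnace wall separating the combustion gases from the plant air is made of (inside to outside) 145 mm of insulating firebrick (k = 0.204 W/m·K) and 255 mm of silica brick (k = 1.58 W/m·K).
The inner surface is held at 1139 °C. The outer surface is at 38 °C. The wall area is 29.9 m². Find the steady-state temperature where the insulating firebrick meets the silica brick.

Treating each layer as a thermal resistance in series:
R_insulating firebrick = L/(kA) = 0.145/(0.204×29.9) = 0.02377 K/W
R_silica brick = L/(kA) = 0.255/(1.58×29.9) = 0.005398 K/W
R_total = 0.02917 K/W;  Q = ΔT/R_total = 1101/0.02917 = 37740 W
T_interface = T_inner − Q·ΣR(inner→interface) = 1139 − 37700×0.02377

T ≈ 242 °C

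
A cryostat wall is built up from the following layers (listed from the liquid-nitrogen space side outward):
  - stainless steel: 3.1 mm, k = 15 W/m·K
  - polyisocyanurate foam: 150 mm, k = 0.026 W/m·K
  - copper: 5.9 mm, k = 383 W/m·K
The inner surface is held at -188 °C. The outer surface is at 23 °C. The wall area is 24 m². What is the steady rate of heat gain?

Thermal resistances in series:
R_stainless steel = L/(kA) = 0.0031/(15×24) = 8.611×10^-6 K/W
R_polyisocyanurate foam = L/(kA) = 0.15/(0.026×24) = 0.2404 K/W
R_copper = L/(kA) = 0.0059/(383×24) = 6.419×10^-7 K/W
R_total = 0.2404 K/W
Q = ΔT / R_total = 211 / 0.2404

Q ≈ 878 W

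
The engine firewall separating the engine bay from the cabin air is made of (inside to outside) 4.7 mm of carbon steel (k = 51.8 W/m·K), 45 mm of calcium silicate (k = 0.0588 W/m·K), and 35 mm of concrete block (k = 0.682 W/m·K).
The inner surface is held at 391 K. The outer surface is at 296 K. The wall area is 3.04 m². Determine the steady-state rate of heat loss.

Q ≈ 354 W

Using the resistance-network approach (series):
R_carbon steel = L/(kA) = 0.0047/(51.8×3.04) = 2.985×10^-5 K/W
R_calcium silicate = L/(kA) = 0.045/(0.0588×3.04) = 0.2517 K/W
R_concrete block = L/(kA) = 0.035/(0.682×3.04) = 0.01688 K/W
R_total = 0.2687 K/W
Q = ΔT / R_total = 95 / 0.2687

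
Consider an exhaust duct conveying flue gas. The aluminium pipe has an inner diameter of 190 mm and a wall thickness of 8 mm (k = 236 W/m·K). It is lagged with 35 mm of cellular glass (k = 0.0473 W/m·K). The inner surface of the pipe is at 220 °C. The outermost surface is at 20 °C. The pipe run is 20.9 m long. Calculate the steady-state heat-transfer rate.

Q ≈ 4250 W

Treating each annulus and film as a series resistance:
R_aluminium pipe wall = ln(103/95)/(2π×236×20.9) = 2.609×10^-6 K/W
R_cellular glass = ln(138/103)/(2π×0.0473×20.9) = 0.0471 K/W
R_total = 0.0471 K/W
Q = ΔT/R_total = 200/0.0471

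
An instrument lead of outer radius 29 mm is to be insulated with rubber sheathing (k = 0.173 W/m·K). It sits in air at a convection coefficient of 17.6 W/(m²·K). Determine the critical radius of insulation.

For a cylinder r_cr = k/h = 0.173/17.6
r_cr = 9.83 mm; since the bare radius (29 mm) is above r_cr, any added insulation will reduce heat loss.

r_cr ≈ 9.83 mm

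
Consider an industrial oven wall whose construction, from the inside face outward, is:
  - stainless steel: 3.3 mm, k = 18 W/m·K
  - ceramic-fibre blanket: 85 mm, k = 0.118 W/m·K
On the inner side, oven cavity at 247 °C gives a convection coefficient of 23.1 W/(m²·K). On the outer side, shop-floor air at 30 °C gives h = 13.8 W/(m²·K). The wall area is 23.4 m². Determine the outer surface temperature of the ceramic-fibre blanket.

T ≈ 48.8 °C

Treating each layer as a thermal resistance in series:
R_inner film = 1/(h_i·A) = 1/(23.1×23.4) = 0.00185 K/W
R_stainless steel = L/(kA) = 0.0033/(18×23.4) = 7.835×10^-6 K/W
R_ceramic-fibre blanket = L/(kA) = 0.085/(0.118×23.4) = 0.03078 K/W
R_outer film = 1/(h_o·A) = 1/(13.8×23.4) = 0.003097 K/W
R_total = 0.03574 K/W;  Q = ΔT/R_total = 217/0.03574 = 6072 W
T_interface = T_inner − Q·ΣR(inner→interface) = 247 − 6070×0.03264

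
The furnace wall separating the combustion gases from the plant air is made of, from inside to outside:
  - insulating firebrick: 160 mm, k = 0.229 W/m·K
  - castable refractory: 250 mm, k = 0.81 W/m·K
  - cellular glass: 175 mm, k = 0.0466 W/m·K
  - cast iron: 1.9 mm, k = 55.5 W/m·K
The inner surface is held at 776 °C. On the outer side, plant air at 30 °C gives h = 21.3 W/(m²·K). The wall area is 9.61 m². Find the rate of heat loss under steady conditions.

Using the resistance-network approach (series):
R_insulating firebrick = L/(kA) = 0.16/(0.229×9.61) = 0.0727 K/W
R_castable refractory = L/(kA) = 0.25/(0.81×9.61) = 0.03212 K/W
R_cellular glass = L/(kA) = 0.175/(0.0466×9.61) = 0.3908 K/W
R_cast iron = L/(kA) = 0.0019/(55.5×9.61) = 3.562×10^-6 K/W
R_outer film = 1/(h_o·A) = 1/(21.3×9.61) = 0.004885 K/W
R_total = 0.5005 K/W
Q = ΔT / R_total = 746 / 0.5005

Q ≈ 1490 W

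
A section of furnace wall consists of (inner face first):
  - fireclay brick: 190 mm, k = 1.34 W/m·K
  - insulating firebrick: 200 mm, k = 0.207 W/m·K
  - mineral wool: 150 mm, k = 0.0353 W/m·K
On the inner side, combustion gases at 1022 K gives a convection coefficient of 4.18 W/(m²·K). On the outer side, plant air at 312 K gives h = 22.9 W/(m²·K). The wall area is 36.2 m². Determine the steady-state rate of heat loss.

Q ≈ 4560 W

Series thermal resistances:
R_inner film = 1/(h_i·A) = 1/(4.18×36.2) = 0.006609 K/W
R_fireclay brick = L/(kA) = 0.19/(1.34×36.2) = 0.003917 K/W
R_insulating firebrick = L/(kA) = 0.2/(0.207×36.2) = 0.02669 K/W
R_mineral wool = L/(kA) = 0.15/(0.0353×36.2) = 0.1174 K/W
R_outer film = 1/(h_o·A) = 1/(22.9×36.2) = 0.001206 K/W
R_total = 0.1558 K/W
Q = ΔT / R_total = 710 / 0.1558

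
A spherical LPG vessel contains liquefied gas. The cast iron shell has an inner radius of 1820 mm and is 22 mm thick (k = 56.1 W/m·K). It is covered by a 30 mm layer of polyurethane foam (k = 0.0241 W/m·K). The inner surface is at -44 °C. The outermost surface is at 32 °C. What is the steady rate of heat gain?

Spherical conduction: R = (1/r_in − 1/r_out)/(4πk) per layer; series-sum.
R_cast iron shell = (1/1.82 − 1/1.842)/(4π×56.1) = 9.309×10^-6 K/W
R_polyurethane foam = (1/1.842 − 1/1.872)/(4π×0.0241) = 0.02873 K/W
R_total = 0.02874 K/W
Q = ΔT/R_total = 76/0.02874

Q ≈ 2640 W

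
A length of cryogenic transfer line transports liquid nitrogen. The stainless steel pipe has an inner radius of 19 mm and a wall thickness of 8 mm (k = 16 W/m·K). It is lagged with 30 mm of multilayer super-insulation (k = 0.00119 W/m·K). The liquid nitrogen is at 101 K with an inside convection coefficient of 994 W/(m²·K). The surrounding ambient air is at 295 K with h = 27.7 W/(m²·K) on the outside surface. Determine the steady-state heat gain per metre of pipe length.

q′ ≈ 1.94 W/m

Radial resistances (cylindrical: R_cond = ln(r_o/r_i)/(2πkL), R_conv = 1/(h·2πrL)):
R_inner film = 1/(h_i·2πr₁L) = 1/(994×2π×0.019×1) = 0.008427 K/W
R_stainless steel pipe wall = ln(27/19)/(2π×16×1) = 0.003495 K/W
R_multilayer super-insulation = ln(57/27)/(2π×0.00119×1) = 99.94 K/W
R_outer film = 1/(h_o·2πr_oL) = 1/(27.7×2π×0.057×1) = 0.1008 K/W
R_total = 100 K/W
Q = ΔT/R_total = 194/100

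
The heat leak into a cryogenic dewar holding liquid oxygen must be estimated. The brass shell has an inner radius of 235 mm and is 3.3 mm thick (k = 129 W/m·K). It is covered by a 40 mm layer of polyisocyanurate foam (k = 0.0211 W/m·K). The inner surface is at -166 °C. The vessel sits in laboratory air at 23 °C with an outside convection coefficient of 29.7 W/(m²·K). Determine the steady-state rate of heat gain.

Q ≈ 81.8 W

Radial (spherical) resistances in series:
R_brass shell = (1/0.235 − 1/0.2383)/(4π×129) = 3.635×10^-5 K/W
R_polyisocyanurate foam = (1/0.2383 − 1/0.2783)/(4π×0.0211) = 2.275 K/W
R_outer film = 1/(h·4πr_o²) = 1/(29.7×4π×0.2783²) = 0.03459 K/W
R_total = 2.309 K/W
Q = ΔT/R_total = 189/2.309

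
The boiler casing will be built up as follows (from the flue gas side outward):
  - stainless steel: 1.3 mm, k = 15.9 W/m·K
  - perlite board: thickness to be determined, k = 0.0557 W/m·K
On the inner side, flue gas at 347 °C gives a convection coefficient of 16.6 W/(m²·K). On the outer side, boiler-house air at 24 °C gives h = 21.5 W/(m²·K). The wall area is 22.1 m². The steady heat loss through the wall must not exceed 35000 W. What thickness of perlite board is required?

Model the wall as resistances in series:
R_inner film = 1/(h_i·A) = 1/(16.6×22.1) = 0.002726 K/W
R_stainless steel = L/(kA) = 0.0013/(15.9×22.1) = 3.7×10^-6 K/W
R_outer film = 1/(h_o·A) = 1/(21.5×22.1) = 0.002105 K/W
Sum of the known resistances R_other = 0.004834 K/W
Required total resistance R_tot = ΔT/Q_allow = 323/35000 = 0.009229 K/W
R_perlite board = R_tot − R_other = 0.004394 K/W
L = R·k·A = 0.004394×0.0557×22.1

L ≈ 5.41 mm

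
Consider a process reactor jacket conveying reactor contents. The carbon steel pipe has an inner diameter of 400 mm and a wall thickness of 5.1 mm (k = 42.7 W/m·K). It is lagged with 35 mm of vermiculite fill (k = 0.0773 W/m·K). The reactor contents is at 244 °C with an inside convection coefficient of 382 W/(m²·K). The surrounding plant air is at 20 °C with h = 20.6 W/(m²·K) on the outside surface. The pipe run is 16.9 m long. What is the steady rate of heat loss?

Q ≈ 10600 W

Per-layer cylindrical resistances, series-summed:
R_inner film = 1/(h_i·2πr₁L) = 1/(382×2π×0.2×16.9) = 1.233×10^-4 K/W
R_carbon steel pipe wall = ln(205.1/200)/(2π×42.7×16.9) = 5.553×10^-6 K/W
R_vermiculite fill = ln(240.1/205.1)/(2π×0.0773×16.9) = 0.0192 K/W
R_outer film = 1/(h_o·2πr_oL) = 1/(20.6×2π×0.2401×16.9) = 0.001904 K/W
R_total = 0.02123 K/W
Q = ΔT/R_total = 224/0.02123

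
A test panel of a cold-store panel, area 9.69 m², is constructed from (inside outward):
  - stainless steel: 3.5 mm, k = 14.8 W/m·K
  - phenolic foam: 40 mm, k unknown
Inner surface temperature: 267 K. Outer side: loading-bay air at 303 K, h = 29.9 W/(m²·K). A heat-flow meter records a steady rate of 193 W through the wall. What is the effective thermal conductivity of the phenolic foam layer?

k ≈ 0.0226 W/(m·K)

Treating each layer as a thermal resistance in series:
R_stainless steel = L/(kA) = 0.0035/(14.8×9.69) = 2.441×10^-5 K/W
R_outer film = 1/(h_o·A) = 1/(29.9×9.69) = 0.003451 K/W
Sum of known resistances R_other = 0.003476 K/W
Total R = ΔT/Q = 36/193 = 0.1865 K/W
R_phenolic foam = R_total − R_other = 0.1831 K/W
k = L/(R·A) = 0.04/(0.1831×9.69)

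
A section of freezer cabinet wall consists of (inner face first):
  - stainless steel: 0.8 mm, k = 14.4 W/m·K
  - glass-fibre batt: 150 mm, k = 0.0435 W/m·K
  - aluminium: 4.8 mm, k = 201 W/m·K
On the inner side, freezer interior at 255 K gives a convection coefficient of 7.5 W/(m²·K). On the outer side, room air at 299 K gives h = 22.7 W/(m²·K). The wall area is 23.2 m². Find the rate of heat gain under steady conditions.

Q ≈ 282 W

Using the resistance-network approach (series):
R_inner film = 1/(h_i·A) = 1/(7.5×23.2) = 0.005747 K/W
R_stainless steel = L/(kA) = 0.0008/(14.4×23.2) = 2.395×10^-6 K/W
R_glass-fibre batt = L/(kA) = 0.15/(0.0435×23.2) = 0.1486 K/W
R_aluminium = L/(kA) = 0.0048/(201×23.2) = 1.029×10^-6 K/W
R_outer film = 1/(h_o·A) = 1/(22.7×23.2) = 0.001899 K/W
R_total = 0.1563 K/W
Q = ΔT / R_total = 44 / 0.1563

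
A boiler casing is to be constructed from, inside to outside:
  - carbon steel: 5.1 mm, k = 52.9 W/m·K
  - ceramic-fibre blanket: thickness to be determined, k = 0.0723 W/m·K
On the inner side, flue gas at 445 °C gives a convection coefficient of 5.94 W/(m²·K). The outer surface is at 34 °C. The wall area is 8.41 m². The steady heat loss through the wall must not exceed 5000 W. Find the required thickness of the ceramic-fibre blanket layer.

Series thermal resistances:
R_inner film = 1/(h_i·A) = 1/(5.94×8.41) = 0.02002 K/W
R_carbon steel = L/(kA) = 0.0051/(52.9×8.41) = 1.146×10^-5 K/W
Sum of the known resistances R_other = 0.02003 K/W
Required total resistance R_tot = ΔT/Q_allow = 411/5000 = 0.0822 K/W
R_ceramic-fibre blanket = R_tot − R_other = 0.06217 K/W
L = R·k·A = 0.06217×0.0723×8.41

L ≈ 37.8 mm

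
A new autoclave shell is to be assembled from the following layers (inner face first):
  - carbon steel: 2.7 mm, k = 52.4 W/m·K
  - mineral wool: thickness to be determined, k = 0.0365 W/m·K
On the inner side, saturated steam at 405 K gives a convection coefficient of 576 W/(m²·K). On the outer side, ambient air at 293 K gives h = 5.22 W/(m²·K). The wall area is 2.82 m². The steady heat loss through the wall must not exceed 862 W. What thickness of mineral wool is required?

Series thermal resistances:
R_inner film = 1/(h_i·A) = 1/(576×2.82) = 6.156×10^-4 K/W
R_carbon steel = L/(kA) = 0.0027/(52.4×2.82) = 1.827×10^-5 K/W
R_outer film = 1/(h_o·A) = 1/(5.22×2.82) = 0.06793 K/W
Sum of the known resistances R_other = 0.06857 K/W
Required total resistance R_tot = ΔT/Q_allow = 112/862 = 0.1299 K/W
R_mineral wool = R_tot − R_other = 0.06136 K/W
L = R·k·A = 0.06136×0.0365×2.82

L ≈ 6.32 mm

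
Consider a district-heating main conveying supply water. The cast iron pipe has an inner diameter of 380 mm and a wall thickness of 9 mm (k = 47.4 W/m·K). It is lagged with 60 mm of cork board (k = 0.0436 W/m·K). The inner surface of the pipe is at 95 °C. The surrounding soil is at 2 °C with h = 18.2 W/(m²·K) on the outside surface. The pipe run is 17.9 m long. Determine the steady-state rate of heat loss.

Q ≈ 1670 W

Cylindrical conduction, so R = ln(r₂/r₁)/(2πkL) per layer, in series:
R_cast iron pipe wall = ln(199/190)/(2π×47.4×17.9) = 8.681×10^-6 K/W
R_cork board = ln(259/199)/(2π×0.0436×17.9) = 0.05374 K/W
R_outer film = 1/(h_o·2πr_oL) = 1/(18.2×2π×0.259×17.9) = 0.001886 K/W
R_total = 0.05564 K/W
Q = ΔT/R_total = 93/0.05564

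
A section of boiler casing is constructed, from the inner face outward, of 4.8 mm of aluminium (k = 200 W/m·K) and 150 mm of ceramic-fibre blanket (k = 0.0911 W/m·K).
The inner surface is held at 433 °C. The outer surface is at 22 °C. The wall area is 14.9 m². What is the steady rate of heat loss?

Model the wall as resistances in series:
R_aluminium = L/(kA) = 0.0048/(200×14.9) = 1.611×10^-6 K/W
R_ceramic-fibre blanket = L/(kA) = 0.15/(0.0911×14.9) = 0.1105 K/W
R_total = 0.1105 K/W
Q = ΔT / R_total = 411 / 0.1105

Q ≈ 3720 W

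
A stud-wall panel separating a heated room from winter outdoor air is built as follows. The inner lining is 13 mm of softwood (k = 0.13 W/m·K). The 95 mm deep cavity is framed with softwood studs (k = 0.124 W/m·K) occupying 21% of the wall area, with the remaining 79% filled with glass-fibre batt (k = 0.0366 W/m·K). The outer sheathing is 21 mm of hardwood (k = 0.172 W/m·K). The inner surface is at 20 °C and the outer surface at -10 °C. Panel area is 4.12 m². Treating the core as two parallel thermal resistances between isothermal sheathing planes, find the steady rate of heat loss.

Sheathing layers in series; stud and cavity paths in parallel between them.
R_inner = 0.013/(0.13×4.12) = 0.02427 K/W
R_stud  = 0.095/(0.124×0.21×4.12) = 0.8855 K/W
R_cav   = 0.095/(0.0366×0.79×4.12) = 0.7975 K/W
1/R_core = 1/R_stud + 1/R_cav → R_core = 0.4196 K/W
R_outer = 0.021/(0.172×4.12) = 0.02963 K/W
R_total = 0.4735 K/W
Q = ΔT/R_total = 30/0.4735

Q ≈ 63.4 W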